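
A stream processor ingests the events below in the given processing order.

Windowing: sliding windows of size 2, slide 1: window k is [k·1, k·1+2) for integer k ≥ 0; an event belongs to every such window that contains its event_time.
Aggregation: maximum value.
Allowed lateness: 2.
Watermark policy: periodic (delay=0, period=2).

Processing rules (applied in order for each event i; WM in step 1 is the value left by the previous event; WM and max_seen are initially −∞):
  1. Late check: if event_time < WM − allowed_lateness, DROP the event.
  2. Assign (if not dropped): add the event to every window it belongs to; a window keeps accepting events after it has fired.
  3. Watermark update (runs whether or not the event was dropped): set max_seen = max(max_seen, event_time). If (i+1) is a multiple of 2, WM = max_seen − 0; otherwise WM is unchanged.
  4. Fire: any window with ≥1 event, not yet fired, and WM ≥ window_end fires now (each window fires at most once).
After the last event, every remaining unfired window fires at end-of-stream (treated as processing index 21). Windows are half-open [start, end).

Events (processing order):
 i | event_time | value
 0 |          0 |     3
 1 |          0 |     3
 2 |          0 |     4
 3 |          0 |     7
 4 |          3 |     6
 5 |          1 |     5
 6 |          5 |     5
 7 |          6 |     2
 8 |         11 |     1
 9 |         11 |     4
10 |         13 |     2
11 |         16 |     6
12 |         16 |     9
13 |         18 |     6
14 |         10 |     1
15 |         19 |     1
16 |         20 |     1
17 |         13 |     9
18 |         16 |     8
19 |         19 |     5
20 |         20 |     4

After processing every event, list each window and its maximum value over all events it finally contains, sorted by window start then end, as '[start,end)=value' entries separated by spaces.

i=0 t=0 v=3: → [0,2); WM=−∞
i=1 t=0 v=3: → [0,2); WM=0
i=2 t=0 v=4: → [0,2); WM=0
i=3 t=0 v=7: → [0,2); WM=0
i=4 t=3 v=6: → [3,5),[2,4); WM=0
i=5 t=1 v=5: → [1,3),[0,2); WM=3; [0,2) fires=7 [1,3) fires=5
i=6 t=5 v=5: → [5,7),[4,6); WM=3
i=7 t=6 v=2: → [6,8),[5,7); WM=6; [2,4) fires=6 [3,5) fires=6 [4,6) fires=5
i=8 t=11 v=1: → [11,13),[10,12); WM=6
i=9 t=11 v=4: → [11,13),[10,12); WM=11; [5,7) fires=5 [6,8) fires=2
i=10 t=13 v=2: → [13,15),[12,14); WM=11
i=11 t=16 v=6: → [16,18),[15,17); WM=16; [10,12) fires=4 [11,13) fires=4 [12,14) fires=2 [13,15) fires=2
i=12 t=16 v=9: → [16,18),[15,17); WM=16
i=13 t=18 v=6: → [18,20),[17,19); WM=18; [15,17) fires=9 [16,18) fires=9
i=14 t=10 v=1: DROP (t<18-2); WM=18
i=15 t=19 v=1: → [19,21),[18,20); WM=19; [17,19) fires=6
i=16 t=20 v=1: → [20,22),[19,21); WM=19
i=17 t=13 v=9: DROP (t<19-2); WM=20; [18,20) fires=6
i=18 t=16 v=8: DROP (t<20-2); WM=20
i=19 t=19 v=5: → [19,21),[18,20); WM=20
i=20 t=20 v=4: → [20,22),[19,21); WM=20

[0,2)=7 [1,3)=5 [2,4)=6 [3,5)=6 [4,6)=5 [5,7)=5 [6,8)=2 [10,12)=4 [11,13)=4 [12,14)=2 [13,15)=2 [15,17)=9 [16,18)=9 [17,19)=6 [18,20)=6 [19,21)=5 [20,22)=4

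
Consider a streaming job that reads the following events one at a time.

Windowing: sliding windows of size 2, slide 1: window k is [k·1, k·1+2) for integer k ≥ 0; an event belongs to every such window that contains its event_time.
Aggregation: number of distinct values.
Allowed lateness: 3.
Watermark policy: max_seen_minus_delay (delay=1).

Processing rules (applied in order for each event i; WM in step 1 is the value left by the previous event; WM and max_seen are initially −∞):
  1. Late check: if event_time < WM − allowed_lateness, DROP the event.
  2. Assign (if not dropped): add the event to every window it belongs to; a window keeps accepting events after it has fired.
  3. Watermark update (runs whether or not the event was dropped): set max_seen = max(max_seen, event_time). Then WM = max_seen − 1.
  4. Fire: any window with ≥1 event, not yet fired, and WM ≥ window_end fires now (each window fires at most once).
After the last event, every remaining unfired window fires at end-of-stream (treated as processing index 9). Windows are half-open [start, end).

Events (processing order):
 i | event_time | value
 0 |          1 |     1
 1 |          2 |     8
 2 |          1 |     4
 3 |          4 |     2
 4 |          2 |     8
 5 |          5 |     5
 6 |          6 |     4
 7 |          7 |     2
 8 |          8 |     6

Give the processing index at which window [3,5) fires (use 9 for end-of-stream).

i=0 t=1 v=1: → [1,3),[0,2); WM=0
i=1 t=2 v=8: → [2,4),[1,3); WM=1
i=2 t=1 v=4: → [1,3),[0,2); WM=1
i=3 t=4 v=2: → [4,6),[3,5); WM=3; [0,2) fires=2 [1,3) fires=3
i=4 t=2 v=8: → [2,4),[1,3); WM=3
i=5 t=5 v=5: → [5,7),[4,6); WM=4; [2,4) fires=1
i=6 t=6 v=4: → [6,8),[5,7); WM=5; [3,5) fires=1
i=7 t=7 v=2: → [7,9),[6,8); WM=6; [4,6) fires=2
i=8 t=8 v=6: → [8,10),[7,9); WM=7; [5,7) fires=2

6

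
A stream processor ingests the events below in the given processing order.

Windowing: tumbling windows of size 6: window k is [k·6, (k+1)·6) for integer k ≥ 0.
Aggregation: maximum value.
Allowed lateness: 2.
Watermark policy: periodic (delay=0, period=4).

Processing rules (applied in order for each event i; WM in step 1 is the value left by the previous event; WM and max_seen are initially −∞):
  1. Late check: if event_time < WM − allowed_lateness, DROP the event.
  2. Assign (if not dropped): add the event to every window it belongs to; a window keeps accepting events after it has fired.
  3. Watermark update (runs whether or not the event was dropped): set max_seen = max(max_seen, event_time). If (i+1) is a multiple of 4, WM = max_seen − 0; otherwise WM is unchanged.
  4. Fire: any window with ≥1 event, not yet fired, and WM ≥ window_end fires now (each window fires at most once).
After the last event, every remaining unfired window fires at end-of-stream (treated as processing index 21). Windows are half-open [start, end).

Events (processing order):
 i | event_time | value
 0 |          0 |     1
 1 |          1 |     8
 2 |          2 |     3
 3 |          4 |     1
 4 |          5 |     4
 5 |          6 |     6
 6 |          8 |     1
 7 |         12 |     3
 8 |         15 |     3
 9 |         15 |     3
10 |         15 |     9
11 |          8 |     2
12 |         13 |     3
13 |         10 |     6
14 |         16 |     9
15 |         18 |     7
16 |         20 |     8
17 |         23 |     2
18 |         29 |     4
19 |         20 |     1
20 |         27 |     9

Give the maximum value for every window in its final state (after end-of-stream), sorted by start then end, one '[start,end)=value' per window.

[0,6)=8 [6,12)=6 [12,18)=9 [18,24)=8 [24,30)=9

i=0 t=0 v=1: → [0,6); WM=−∞
i=1 t=1 v=8: → [0,6); WM=−∞
i=2 t=2 v=3: → [0,6); WM=−∞
i=3 t=4 v=1: → [0,6); WM=4
i=4 t=5 v=4: → [0,6); WM=4
i=5 t=6 v=6: → [6,12); WM=4
i=6 t=8 v=1: → [6,12); WM=4
i=7 t=12 v=3: → [12,18); WM=12; [0,6) fires=8 [6,12) fires=6
i=8 t=15 v=3: → [12,18); WM=12
i=9 t=15 v=3: → [12,18); WM=12
i=10 t=15 v=9: → [12,18); WM=12
i=11 t=8 v=2: DROP (t<12-2); WM=15
i=12 t=13 v=3: → [12,18); WM=15
i=13 t=10 v=6: DROP (t<15-2); WM=15
i=14 t=16 v=9: → [12,18); WM=15
i=15 t=18 v=7: → [18,24); WM=18; [12,18) fires=9
i=16 t=20 v=8: → [18,24); WM=18
i=17 t=23 v=2: → [18,24); WM=18
i=18 t=29 v=4: → [24,30); WM=18
i=19 t=20 v=1: → [18,24); WM=29; [18,24) fires=8
i=20 t=27 v=9: → [24,30); WM=29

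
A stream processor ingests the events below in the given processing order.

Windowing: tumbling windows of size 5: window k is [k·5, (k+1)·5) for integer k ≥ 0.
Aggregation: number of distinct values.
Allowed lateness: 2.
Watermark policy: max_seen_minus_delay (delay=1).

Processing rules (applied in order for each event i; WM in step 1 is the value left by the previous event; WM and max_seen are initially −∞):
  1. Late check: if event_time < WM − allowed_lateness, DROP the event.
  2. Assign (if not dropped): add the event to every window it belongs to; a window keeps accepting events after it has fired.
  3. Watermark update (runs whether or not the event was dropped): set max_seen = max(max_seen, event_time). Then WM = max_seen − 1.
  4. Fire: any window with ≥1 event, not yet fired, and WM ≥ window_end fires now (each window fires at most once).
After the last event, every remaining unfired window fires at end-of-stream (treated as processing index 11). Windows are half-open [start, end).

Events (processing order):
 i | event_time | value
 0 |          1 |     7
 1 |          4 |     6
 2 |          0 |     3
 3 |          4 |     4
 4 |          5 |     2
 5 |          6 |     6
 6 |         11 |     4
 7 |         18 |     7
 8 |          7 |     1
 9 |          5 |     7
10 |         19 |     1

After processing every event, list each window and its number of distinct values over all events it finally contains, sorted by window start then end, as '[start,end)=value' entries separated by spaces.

[0,5)=3 [5,10)=2 [10,15)=1 [15,20)=2

i=0 t=1 v=7: → [0,5); WM=0
i=1 t=4 v=6: → [0,5); WM=3
i=2 t=0 v=3: DROP (t<3-2); WM=3
i=3 t=4 v=4: → [0,5); WM=3
i=4 t=5 v=2: → [5,10); WM=4
i=5 t=6 v=6: → [5,10); WM=5; [0,5) fires=3
i=6 t=11 v=4: → [10,15); WM=10; [5,10) fires=2
i=7 t=18 v=7: → [15,20); WM=17; [10,15) fires=1
i=8 t=7 v=1: DROP (t<17-2); WM=17
i=9 t=5 v=7: DROP (t<17-2); WM=17
i=10 t=19 v=1: → [15,20); WM=18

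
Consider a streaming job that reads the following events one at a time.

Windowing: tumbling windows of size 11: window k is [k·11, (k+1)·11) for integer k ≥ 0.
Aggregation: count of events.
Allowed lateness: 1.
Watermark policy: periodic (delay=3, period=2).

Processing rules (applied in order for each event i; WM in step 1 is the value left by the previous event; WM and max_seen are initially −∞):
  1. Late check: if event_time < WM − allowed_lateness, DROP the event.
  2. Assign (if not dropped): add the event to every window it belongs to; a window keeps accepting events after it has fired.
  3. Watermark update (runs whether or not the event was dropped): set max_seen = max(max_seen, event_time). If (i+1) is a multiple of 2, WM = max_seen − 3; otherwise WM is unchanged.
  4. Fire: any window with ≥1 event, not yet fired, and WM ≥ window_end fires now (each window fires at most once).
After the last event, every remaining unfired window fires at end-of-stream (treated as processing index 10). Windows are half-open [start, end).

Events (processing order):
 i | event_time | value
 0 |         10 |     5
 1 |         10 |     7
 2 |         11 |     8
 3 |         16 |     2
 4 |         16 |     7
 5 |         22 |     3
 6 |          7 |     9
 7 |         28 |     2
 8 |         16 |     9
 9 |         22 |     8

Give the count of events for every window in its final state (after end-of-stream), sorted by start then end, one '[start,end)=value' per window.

[0,11)=2 [11,22)=3 [22,33)=2

i=0 t=10 v=5: → [0,11); WM=−∞
i=1 t=10 v=7: → [0,11); WM=7
i=2 t=11 v=8: → [11,22); WM=7
i=3 t=16 v=2: → [11,22); WM=13; [0,11) fires=2
i=4 t=16 v=7: → [11,22); WM=13
i=5 t=22 v=3: → [22,33); WM=19
i=6 t=7 v=9: DROP (t<19-1); WM=19
i=7 t=28 v=2: → [22,33); WM=25; [11,22) fires=3
i=8 t=16 v=9: DROP (t<25-1); WM=25
i=9 t=22 v=8: DROP (t<25-1); WM=25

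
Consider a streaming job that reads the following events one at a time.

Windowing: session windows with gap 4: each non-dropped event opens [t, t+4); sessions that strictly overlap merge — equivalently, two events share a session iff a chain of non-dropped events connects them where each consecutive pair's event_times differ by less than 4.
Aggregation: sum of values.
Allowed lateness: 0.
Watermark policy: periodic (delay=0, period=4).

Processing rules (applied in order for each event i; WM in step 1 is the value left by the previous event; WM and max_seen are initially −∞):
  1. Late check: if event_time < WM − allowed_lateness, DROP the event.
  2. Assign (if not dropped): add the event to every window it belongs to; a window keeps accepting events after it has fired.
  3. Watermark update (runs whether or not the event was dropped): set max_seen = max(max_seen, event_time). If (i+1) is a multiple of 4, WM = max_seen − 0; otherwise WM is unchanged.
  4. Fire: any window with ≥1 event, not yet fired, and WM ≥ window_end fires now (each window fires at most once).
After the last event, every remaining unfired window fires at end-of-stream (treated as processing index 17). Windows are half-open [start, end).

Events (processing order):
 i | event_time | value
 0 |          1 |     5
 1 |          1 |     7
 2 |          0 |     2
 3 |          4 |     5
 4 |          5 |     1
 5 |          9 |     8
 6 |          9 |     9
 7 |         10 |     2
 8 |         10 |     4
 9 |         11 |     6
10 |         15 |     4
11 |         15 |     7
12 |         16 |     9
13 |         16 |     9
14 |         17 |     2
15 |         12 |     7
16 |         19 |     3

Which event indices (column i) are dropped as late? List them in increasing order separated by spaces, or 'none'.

15

i=0 t=1 v=5: → [1,5); WM=−∞
i=1 t=1 v=7: → [1,5); WM=−∞
i=2 t=0 v=2: → [0,5); WM=−∞
i=3 t=4 v=5: → [0,8); WM=4
i=4 t=5 v=1: → [0,9); WM=4
i=5 t=9 v=8: → [9,13); WM=4
i=6 t=9 v=9: → [9,13); WM=4
i=7 t=10 v=2: → [9,14); WM=10
i=8 t=10 v=4: → [9,14); WM=10
i=9 t=11 v=6: → [9,15); WM=10
i=10 t=15 v=4: → [15,19); WM=10
i=11 t=15 v=7: → [15,19); WM=15
i=12 t=16 v=9: → [15,20); WM=15
i=13 t=16 v=9: → [15,20); WM=15
i=14 t=17 v=2: → [15,21); WM=15
i=15 t=12 v=7: DROP (t<15-0); WM=17
i=16 t=19 v=3: → [15,23); WM=17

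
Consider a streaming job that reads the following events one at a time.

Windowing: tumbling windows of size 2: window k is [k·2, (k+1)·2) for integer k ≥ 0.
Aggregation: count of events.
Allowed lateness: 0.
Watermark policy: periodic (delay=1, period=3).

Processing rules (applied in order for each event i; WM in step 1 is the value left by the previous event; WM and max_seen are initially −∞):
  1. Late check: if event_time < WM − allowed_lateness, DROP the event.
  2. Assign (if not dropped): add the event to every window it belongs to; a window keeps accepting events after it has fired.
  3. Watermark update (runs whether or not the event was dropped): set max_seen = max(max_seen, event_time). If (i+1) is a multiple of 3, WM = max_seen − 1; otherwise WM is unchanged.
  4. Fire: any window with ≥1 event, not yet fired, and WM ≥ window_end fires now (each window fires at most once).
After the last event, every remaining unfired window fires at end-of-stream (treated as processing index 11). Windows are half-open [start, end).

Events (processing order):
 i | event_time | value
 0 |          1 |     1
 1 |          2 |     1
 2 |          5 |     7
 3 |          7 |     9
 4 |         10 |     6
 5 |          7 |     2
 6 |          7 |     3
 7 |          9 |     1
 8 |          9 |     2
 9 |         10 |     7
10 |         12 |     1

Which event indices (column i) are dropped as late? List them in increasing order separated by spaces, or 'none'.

6

i=0 t=1 v=1: → [0,2); WM=−∞
i=1 t=2 v=1: → [2,4); WM=−∞
i=2 t=5 v=7: → [4,6); WM=4; [0,2) fires=1 [2,4) fires=1
i=3 t=7 v=9: → [6,8); WM=4
i=4 t=10 v=6: → [10,12); WM=4
i=5 t=7 v=2: → [6,8); WM=9; [4,6) fires=1 [6,8) fires=2
i=6 t=7 v=3: DROP (t<9-0); WM=9
i=7 t=9 v=1: → [8,10); WM=9
i=8 t=9 v=2: → [8,10); WM=9
i=9 t=10 v=7: → [10,12); WM=9
i=10 t=12 v=1: → [12,14); WM=9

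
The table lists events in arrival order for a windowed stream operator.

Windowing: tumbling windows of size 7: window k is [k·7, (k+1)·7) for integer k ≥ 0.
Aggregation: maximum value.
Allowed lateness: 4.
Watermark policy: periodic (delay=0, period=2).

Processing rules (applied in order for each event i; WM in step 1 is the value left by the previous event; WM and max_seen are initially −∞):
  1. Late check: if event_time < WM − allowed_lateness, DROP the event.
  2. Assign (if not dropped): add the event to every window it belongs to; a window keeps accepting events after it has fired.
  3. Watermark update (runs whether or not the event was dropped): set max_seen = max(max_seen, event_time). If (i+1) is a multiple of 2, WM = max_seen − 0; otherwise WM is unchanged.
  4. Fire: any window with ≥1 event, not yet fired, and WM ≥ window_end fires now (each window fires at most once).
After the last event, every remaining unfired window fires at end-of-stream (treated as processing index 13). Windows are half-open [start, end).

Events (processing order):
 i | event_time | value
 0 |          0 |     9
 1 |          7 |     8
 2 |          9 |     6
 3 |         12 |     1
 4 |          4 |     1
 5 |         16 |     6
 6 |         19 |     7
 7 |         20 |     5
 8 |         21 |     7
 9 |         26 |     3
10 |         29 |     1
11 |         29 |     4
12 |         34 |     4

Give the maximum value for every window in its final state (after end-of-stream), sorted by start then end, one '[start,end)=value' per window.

i=0 t=0 v=9: → [0,7); WM=−∞
i=1 t=7 v=8: → [7,14); WM=7; [0,7) fires=9
i=2 t=9 v=6: → [7,14); WM=7
i=3 t=12 v=1: → [7,14); WM=12
i=4 t=4 v=1: DROP (t<12-4); WM=12
i=5 t=16 v=6: → [14,21); WM=16; [7,14) fires=8
i=6 t=19 v=7: → [14,21); WM=16
i=7 t=20 v=5: → [14,21); WM=20
i=8 t=21 v=7: → [21,28); WM=20
i=9 t=26 v=3: → [21,28); WM=26; [14,21) fires=7
i=10 t=29 v=1: → [28,35); WM=26
i=11 t=29 v=4: → [28,35); WM=29; [21,28) fires=7
i=12 t=34 v=4: → [28,35); WM=29

[0,7)=9 [7,14)=8 [14,21)=7 [21,28)=7 [28,35)=4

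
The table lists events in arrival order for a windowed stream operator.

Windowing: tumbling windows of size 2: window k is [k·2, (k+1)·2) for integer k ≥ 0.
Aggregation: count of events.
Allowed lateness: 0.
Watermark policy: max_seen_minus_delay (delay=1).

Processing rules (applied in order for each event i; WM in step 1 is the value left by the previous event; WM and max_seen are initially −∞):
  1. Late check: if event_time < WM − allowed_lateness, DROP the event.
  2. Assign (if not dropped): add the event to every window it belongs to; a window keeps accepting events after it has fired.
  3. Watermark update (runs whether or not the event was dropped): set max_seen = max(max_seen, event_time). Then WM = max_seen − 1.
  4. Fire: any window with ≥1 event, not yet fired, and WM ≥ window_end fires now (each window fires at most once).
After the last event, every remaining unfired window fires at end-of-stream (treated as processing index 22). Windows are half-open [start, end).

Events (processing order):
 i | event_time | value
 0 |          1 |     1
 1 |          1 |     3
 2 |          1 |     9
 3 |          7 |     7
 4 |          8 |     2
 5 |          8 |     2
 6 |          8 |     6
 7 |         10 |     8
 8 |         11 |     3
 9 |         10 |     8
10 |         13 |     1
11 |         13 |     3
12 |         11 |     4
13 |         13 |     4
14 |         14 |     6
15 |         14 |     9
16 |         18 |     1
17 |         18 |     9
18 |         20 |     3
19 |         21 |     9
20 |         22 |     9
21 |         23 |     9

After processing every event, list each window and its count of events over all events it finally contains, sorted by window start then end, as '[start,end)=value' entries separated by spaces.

i=0 t=1 v=1: → [0,2); WM=0
i=1 t=1 v=3: → [0,2); WM=0
i=2 t=1 v=9: → [0,2); WM=0
i=3 t=7 v=7: → [6,8); WM=6; [0,2) fires=3
i=4 t=8 v=2: → [8,10); WM=7
i=5 t=8 v=2: → [8,10); WM=7
i=6 t=8 v=6: → [8,10); WM=7
i=7 t=10 v=8: → [10,12); WM=9; [6,8) fires=1
i=8 t=11 v=3: → [10,12); WM=10; [8,10) fires=3
i=9 t=10 v=8: → [10,12); WM=10
i=10 t=13 v=1: → [12,14); WM=12; [10,12) fires=3
i=11 t=13 v=3: → [12,14); WM=12
i=12 t=11 v=4: DROP (t<12-0); WM=12
i=13 t=13 v=4: → [12,14); WM=12
i=14 t=14 v=6: → [14,16); WM=13
i=15 t=14 v=9: → [14,16); WM=13
i=16 t=18 v=1: → [18,20); WM=17; [12,14) fires=3 [14,16) fires=2
i=17 t=18 v=9: → [18,20); WM=17
i=18 t=20 v=3: → [20,22); WM=19
i=19 t=21 v=9: → [20,22); WM=20; [18,20) fires=2
i=20 t=22 v=9: → [22,24); WM=21
i=21 t=23 v=9: → [22,24); WM=22; [20,22) fires=2

[0,2)=3 [6,8)=1 [8,10)=3 [10,12)=3 [12,14)=3 [14,16)=2 [18,20)=2 [20,22)=2 [22,24)=2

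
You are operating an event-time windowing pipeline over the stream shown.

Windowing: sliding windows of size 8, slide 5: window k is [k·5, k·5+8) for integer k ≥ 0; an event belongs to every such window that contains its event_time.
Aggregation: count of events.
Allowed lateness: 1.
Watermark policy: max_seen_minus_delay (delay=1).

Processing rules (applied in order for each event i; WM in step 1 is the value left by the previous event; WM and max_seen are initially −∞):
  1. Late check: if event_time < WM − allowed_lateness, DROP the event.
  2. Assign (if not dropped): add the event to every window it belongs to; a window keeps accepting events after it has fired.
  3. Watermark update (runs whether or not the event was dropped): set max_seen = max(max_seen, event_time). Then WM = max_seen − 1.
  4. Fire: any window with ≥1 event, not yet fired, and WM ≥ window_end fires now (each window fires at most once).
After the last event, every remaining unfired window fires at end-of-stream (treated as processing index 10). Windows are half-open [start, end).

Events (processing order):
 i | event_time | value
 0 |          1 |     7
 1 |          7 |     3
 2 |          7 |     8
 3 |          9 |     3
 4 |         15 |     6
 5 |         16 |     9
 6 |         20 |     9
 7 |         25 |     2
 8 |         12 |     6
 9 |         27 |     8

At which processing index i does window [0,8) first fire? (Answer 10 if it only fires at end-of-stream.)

3

i=0 t=1 v=7: → [0,8); WM=0
i=1 t=7 v=3: → [5,13),[0,8); WM=6
i=2 t=7 v=8: → [5,13),[0,8); WM=6
i=3 t=9 v=3: → [5,13); WM=8; [0,8) fires=3
i=4 t=15 v=6: → [15,23),[10,18); WM=14; [5,13) fires=3
i=5 t=16 v=9: → [15,23),[10,18); WM=15
i=6 t=20 v=9: → [20,28),[15,23); WM=19; [10,18) fires=2
i=7 t=25 v=2: → [25,33),[20,28); WM=24; [15,23) fires=3
i=8 t=12 v=6: DROP (t<24-1); WM=24
i=9 t=27 v=8: → [25,33),[20,28); WM=26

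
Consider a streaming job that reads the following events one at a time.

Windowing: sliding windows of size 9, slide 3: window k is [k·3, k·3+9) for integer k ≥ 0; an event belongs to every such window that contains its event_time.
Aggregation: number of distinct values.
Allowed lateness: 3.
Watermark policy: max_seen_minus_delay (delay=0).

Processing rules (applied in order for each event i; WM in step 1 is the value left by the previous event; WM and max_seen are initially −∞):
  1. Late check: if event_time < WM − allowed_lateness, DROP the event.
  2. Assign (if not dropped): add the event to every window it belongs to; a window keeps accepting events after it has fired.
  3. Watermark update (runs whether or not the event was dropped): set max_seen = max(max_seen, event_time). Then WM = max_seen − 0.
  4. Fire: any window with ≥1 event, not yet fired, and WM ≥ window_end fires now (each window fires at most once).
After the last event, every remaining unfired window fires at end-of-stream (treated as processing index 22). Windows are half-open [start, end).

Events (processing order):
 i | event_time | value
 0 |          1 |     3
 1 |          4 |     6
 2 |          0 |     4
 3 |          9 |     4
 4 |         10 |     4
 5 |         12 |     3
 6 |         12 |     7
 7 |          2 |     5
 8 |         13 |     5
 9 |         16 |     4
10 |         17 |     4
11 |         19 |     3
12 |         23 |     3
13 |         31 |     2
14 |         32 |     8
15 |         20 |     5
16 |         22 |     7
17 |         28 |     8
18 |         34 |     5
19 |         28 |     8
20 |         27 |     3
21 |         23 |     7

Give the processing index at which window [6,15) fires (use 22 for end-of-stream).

i=0 t=1 v=3: → [0,9); WM=1
i=1 t=4 v=6: → [3,12),[0,9); WM=4
i=2 t=0 v=4: DROP (t<4-3); WM=4
i=3 t=9 v=4: → [9,18),[6,15),[3,12); WM=9; [0,9) fires=2
i=4 t=10 v=4: → [9,18),[6,15),[3,12); WM=10
i=5 t=12 v=3: → [12,21),[9,18),[6,15); WM=12; [3,12) fires=2
i=6 t=12 v=7: → [12,21),[9,18),[6,15); WM=12
i=7 t=2 v=5: DROP (t<12-3); WM=12
i=8 t=13 v=5: → [12,21),[9,18),[6,15); WM=13
i=9 t=16 v=4: → [15,24),[12,21),[9,18); WM=16; [6,15) fires=4
i=10 t=17 v=4: → [15,24),[12,21),[9,18); WM=17
i=11 t=19 v=3: → [18,27),[15,24),[12,21); WM=19; [9,18) fires=4
i=12 t=23 v=3: → [21,30),[18,27),[15,24); WM=23; [12,21) fires=4
i=13 t=31 v=2: → [30,39),[27,36),[24,33); WM=31; [15,24) fires=2 [18,27) fires=1 [21,30) fires=1
i=14 t=32 v=8: → [30,39),[27,36),[24,33); WM=32
i=15 t=20 v=5: DROP (t<32-3); WM=32
i=16 t=22 v=7: DROP (t<32-3); WM=32
i=17 t=28 v=8: DROP (t<32-3); WM=32
i=18 t=34 v=5: → [33,42),[30,39),[27,36); WM=34; [24,33) fires=2
i=19 t=28 v=8: DROP (t<34-3); WM=34
i=20 t=27 v=3: DROP (t<34-3); WM=34
i=21 t=23 v=7: DROP (t<34-3); WM=34

9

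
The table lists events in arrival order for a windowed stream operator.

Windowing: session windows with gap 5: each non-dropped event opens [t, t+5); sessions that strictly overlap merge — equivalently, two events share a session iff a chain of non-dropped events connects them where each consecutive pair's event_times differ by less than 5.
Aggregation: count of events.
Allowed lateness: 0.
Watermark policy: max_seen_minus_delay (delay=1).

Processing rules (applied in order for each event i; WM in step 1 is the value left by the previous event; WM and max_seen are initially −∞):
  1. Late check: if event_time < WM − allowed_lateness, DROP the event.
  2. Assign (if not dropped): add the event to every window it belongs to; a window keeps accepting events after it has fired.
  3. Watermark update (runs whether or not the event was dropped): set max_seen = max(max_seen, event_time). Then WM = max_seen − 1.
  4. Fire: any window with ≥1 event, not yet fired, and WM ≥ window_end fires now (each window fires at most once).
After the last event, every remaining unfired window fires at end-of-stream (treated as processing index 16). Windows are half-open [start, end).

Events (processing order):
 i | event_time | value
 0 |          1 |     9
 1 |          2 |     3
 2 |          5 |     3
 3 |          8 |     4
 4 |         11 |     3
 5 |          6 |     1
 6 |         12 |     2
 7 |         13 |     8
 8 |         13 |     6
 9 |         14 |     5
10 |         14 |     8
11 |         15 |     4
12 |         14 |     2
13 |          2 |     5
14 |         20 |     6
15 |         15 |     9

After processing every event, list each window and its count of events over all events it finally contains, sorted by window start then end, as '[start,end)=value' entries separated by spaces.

i=0 t=1 v=9: → [1,6); WM=0
i=1 t=2 v=3: → [1,7); WM=1
i=2 t=5 v=3: → [1,10); WM=4
i=3 t=8 v=4: → [1,13); WM=7
i=4 t=11 v=3: → [1,16); WM=10
i=5 t=6 v=1: DROP (t<10-0); WM=10
i=6 t=12 v=2: → [1,17); WM=11
i=7 t=13 v=8: → [1,18); WM=12
i=8 t=13 v=6: → [1,18); WM=12
i=9 t=14 v=5: → [1,19); WM=13
i=10 t=14 v=8: → [1,19); WM=13
i=11 t=15 v=4: → [1,20); WM=14
i=12 t=14 v=2: → [1,20); WM=14
i=13 t=2 v=5: DROP (t<14-0); WM=14
i=14 t=20 v=6: → [20,25); WM=19
i=15 t=15 v=9: DROP (t<19-0); WM=19

[1,20)=12 [20,25)=1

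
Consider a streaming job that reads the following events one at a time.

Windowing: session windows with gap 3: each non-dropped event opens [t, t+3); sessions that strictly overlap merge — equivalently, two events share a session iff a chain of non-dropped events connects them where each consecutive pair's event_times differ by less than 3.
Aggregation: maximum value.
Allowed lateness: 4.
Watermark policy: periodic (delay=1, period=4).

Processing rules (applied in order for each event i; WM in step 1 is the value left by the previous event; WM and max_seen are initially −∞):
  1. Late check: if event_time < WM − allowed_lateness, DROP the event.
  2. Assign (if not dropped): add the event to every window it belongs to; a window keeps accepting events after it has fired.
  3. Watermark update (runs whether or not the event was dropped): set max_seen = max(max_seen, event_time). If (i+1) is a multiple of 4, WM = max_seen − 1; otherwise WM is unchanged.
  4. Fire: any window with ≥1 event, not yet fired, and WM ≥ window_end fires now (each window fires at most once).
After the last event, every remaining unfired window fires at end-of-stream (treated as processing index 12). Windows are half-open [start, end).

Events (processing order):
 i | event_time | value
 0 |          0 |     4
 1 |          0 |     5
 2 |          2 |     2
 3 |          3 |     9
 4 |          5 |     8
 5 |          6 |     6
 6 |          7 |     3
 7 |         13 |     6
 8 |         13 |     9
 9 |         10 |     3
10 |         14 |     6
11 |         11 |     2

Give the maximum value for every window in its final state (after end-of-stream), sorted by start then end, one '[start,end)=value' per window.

[0,10)=9 [10,17)=9

i=0 t=0 v=4: → [0,3); WM=−∞
i=1 t=0 v=5: → [0,3); WM=−∞
i=2 t=2 v=2: → [0,5); WM=−∞
i=3 t=3 v=9: → [0,6); WM=2
i=4 t=5 v=8: → [0,8); WM=2
i=5 t=6 v=6: → [0,9); WM=2
i=6 t=7 v=3: → [0,10); WM=2
i=7 t=13 v=6: → [13,16); WM=12
i=8 t=13 v=9: → [13,16); WM=12
i=9 t=10 v=3: → [10,13); WM=12
i=10 t=14 v=6: → [13,17); WM=12
i=11 t=11 v=2: → [10,17); WM=13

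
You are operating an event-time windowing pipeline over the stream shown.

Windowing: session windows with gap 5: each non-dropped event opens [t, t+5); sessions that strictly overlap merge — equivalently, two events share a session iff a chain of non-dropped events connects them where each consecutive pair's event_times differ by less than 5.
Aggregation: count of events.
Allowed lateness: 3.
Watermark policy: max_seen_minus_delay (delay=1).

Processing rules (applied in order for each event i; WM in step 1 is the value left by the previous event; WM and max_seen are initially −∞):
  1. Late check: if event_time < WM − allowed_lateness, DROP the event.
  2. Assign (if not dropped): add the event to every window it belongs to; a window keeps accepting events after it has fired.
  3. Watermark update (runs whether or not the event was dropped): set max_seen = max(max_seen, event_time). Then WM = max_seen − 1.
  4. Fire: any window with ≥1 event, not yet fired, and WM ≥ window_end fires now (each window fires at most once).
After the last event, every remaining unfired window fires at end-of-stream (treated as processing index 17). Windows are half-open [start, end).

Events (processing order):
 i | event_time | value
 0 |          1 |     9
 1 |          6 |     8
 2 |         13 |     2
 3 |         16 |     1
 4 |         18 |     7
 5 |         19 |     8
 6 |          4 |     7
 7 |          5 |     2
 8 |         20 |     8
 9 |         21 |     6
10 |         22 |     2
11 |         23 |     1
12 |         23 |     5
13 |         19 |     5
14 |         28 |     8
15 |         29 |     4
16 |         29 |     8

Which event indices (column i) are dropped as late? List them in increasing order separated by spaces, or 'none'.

6 7

i=0 t=1 v=9: → [1,6); WM=0
i=1 t=6 v=8: → [6,11); WM=5
i=2 t=13 v=2: → [13,18); WM=12
i=3 t=16 v=1: → [13,21); WM=15
i=4 t=18 v=7: → [13,23); WM=17
i=5 t=19 v=8: → [13,24); WM=18
i=6 t=4 v=7: DROP (t<18-3); WM=18
i=7 t=5 v=2: DROP (t<18-3); WM=18
i=8 t=20 v=8: → [13,25); WM=19
i=9 t=21 v=6: → [13,26); WM=20
i=10 t=22 v=2: → [13,27); WM=21
i=11 t=23 v=1: → [13,28); WM=22
i=12 t=23 v=5: → [13,28); WM=22
i=13 t=19 v=5: → [13,28); WM=22
i=14 t=28 v=8: → [28,33); WM=27
i=15 t=29 v=4: → [28,34); WM=28
i=16 t=29 v=8: → [28,34); WM=28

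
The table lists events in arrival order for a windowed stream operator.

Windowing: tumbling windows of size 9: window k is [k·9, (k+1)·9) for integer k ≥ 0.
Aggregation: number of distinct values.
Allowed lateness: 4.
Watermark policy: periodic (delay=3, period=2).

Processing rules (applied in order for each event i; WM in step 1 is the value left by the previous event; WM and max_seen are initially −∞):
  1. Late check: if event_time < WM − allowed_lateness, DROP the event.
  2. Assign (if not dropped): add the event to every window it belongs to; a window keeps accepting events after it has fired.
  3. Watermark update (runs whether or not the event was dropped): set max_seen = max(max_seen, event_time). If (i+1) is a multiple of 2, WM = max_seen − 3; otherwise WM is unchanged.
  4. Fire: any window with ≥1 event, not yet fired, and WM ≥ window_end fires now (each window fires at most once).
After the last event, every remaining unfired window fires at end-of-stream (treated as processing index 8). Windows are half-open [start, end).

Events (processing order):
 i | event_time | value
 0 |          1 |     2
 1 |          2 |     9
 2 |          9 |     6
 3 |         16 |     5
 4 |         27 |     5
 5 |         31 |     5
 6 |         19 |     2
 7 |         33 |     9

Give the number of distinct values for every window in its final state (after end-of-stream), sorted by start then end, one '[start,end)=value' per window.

i=0 t=1 v=2: → [0,9); WM=−∞
i=1 t=2 v=9: → [0,9); WM=-1
i=2 t=9 v=6: → [9,18); WM=-1
i=3 t=16 v=5: → [9,18); WM=13; [0,9) fires=2
i=4 t=27 v=5: → [27,36); WM=13
i=5 t=31 v=5: → [27,36); WM=28; [9,18) fires=2
i=6 t=19 v=2: DROP (t<28-4); WM=28
i=7 t=33 v=9: → [27,36); WM=30

[0,9)=2 [9,18)=2 [27,36)=2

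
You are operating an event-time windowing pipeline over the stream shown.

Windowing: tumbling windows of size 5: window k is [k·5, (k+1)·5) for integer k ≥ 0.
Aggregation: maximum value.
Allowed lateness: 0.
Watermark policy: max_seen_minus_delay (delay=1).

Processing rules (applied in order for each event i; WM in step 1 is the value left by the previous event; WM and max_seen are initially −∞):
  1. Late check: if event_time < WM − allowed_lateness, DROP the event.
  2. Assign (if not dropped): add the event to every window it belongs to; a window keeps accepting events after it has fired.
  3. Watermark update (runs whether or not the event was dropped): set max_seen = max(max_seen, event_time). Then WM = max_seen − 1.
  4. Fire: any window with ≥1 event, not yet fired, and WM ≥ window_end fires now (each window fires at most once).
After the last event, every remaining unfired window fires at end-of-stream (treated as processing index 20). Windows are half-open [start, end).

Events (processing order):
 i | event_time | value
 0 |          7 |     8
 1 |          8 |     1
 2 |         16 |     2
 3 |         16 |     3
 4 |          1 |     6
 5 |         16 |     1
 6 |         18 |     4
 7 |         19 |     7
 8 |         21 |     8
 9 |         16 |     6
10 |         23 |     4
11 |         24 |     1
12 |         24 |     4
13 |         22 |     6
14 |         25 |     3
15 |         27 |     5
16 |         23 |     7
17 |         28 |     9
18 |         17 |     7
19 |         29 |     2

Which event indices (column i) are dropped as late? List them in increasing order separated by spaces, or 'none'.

4 9 13 16 18

i=0 t=7 v=8: → [5,10); WM=6
i=1 t=8 v=1: → [5,10); WM=7
i=2 t=16 v=2: → [15,20); WM=15; [5,10) fires=8
i=3 t=16 v=3: → [15,20); WM=15
i=4 t=1 v=6: DROP (t<15-0); WM=15
i=5 t=16 v=1: → [15,20); WM=15
i=6 t=18 v=4: → [15,20); WM=17
i=7 t=19 v=7: → [15,20); WM=18
i=8 t=21 v=8: → [20,25); WM=20; [15,20) fires=7
i=9 t=16 v=6: DROP (t<20-0); WM=20
i=10 t=23 v=4: → [20,25); WM=22
i=11 t=24 v=1: → [20,25); WM=23
i=12 t=24 v=4: → [20,25); WM=23
i=13 t=22 v=6: DROP (t<23-0); WM=23
i=14 t=25 v=3: → [25,30); WM=24
i=15 t=27 v=5: → [25,30); WM=26; [20,25) fires=8
i=16 t=23 v=7: DROP (t<26-0); WM=26
i=17 t=28 v=9: → [25,30); WM=27
i=18 t=17 v=7: DROP (t<27-0); WM=27
i=19 t=29 v=2: → [25,30); WM=28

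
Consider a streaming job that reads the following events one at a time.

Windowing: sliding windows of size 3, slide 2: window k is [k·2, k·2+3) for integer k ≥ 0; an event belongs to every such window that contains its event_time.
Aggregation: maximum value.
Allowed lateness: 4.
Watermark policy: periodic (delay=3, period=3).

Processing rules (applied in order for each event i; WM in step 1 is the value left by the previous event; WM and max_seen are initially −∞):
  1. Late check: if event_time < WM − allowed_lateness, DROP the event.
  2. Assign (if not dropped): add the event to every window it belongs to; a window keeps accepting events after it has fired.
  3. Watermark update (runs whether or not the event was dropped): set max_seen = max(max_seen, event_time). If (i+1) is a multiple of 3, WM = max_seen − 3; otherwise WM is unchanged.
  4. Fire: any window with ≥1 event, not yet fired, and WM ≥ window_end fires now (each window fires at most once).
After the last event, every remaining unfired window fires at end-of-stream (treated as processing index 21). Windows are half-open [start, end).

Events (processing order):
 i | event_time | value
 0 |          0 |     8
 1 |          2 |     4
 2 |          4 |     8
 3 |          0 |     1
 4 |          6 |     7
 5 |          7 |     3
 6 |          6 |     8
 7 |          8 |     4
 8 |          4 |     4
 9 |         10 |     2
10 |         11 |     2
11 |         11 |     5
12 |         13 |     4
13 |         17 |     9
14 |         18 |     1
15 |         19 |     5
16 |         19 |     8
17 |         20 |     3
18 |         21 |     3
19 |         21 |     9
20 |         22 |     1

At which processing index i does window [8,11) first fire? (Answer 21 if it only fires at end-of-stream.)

i=0 t=0 v=8: → [0,3); WM=−∞
i=1 t=2 v=4: → [2,5),[0,3); WM=−∞
i=2 t=4 v=8: → [4,7),[2,5); WM=1
i=3 t=0 v=1: → [0,3); WM=1
i=4 t=6 v=7: → [6,9),[4,7); WM=1
i=5 t=7 v=3: → [6,9); WM=4; [0,3) fires=8
i=6 t=6 v=8: → [6,9),[4,7); WM=4
i=7 t=8 v=4: → [8,11),[6,9); WM=4
i=8 t=4 v=4: → [4,7),[2,5); WM=5; [2,5) fires=8
i=9 t=10 v=2: → [10,13),[8,11); WM=5
i=10 t=11 v=2: → [10,13); WM=5
i=11 t=11 v=5: → [10,13); WM=8; [4,7) fires=8
i=12 t=13 v=4: → [12,15); WM=8
i=13 t=17 v=9: → [16,19); WM=8
i=14 t=18 v=1: → [18,21),[16,19); WM=15; [6,9) fires=8 [8,11) fires=4 [10,13) fires=5 [12,15) fires=4
i=15 t=19 v=5: → [18,21); WM=15
i=16 t=19 v=8: → [18,21); WM=15
i=17 t=20 v=3: → [20,23),[18,21); WM=17
i=18 t=21 v=3: → [20,23); WM=17
i=19 t=21 v=9: → [20,23); WM=17
i=20 t=22 v=1: → [22,25),[20,23); WM=19; [16,19) fires=9

14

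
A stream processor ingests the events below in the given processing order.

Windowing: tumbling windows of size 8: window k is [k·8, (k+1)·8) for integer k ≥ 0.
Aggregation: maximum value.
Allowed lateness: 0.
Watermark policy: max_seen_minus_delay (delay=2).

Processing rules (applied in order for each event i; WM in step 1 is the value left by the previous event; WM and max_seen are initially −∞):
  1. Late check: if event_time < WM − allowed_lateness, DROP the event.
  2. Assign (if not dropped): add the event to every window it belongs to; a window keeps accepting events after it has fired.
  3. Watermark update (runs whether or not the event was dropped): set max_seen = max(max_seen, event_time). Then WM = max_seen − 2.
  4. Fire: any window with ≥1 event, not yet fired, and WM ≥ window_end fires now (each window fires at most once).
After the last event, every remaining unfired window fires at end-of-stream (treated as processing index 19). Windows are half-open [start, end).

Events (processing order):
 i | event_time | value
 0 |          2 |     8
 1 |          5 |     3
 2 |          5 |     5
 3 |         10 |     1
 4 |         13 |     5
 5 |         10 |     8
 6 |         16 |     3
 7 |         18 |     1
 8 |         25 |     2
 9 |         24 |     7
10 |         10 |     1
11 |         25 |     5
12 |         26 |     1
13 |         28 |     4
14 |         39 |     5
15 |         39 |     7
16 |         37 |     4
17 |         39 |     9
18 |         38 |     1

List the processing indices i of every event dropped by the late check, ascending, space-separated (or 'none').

5 10

i=0 t=2 v=8: → [0,8); WM=0
i=1 t=5 v=3: → [0,8); WM=3
i=2 t=5 v=5: → [0,8); WM=3
i=3 t=10 v=1: → [8,16); WM=8; [0,8) fires=8
i=4 t=13 v=5: → [8,16); WM=11
i=5 t=10 v=8: DROP (t<11-0); WM=11
i=6 t=16 v=3: → [16,24); WM=14
i=7 t=18 v=1: → [16,24); WM=16; [8,16) fires=5
i=8 t=25 v=2: → [24,32); WM=23
i=9 t=24 v=7: → [24,32); WM=23
i=10 t=10 v=1: DROP (t<23-0); WM=23
i=11 t=25 v=5: → [24,32); WM=23
i=12 t=26 v=1: → [24,32); WM=24; [16,24) fires=3
i=13 t=28 v=4: → [24,32); WM=26
i=14 t=39 v=5: → [32,40); WM=37; [24,32) fires=7
i=15 t=39 v=7: → [32,40); WM=37
i=16 t=37 v=4: → [32,40); WM=37
i=17 t=39 v=9: → [32,40); WM=37
i=18 t=38 v=1: → [32,40); WM=37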